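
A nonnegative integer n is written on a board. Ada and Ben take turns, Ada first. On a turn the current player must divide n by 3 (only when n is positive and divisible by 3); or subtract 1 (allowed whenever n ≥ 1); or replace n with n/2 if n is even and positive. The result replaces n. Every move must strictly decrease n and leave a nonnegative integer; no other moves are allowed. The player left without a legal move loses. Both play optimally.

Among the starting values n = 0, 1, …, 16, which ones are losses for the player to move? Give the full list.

0, 2, 5, 7, 9, 11, 13, 16

Use the standard recursion: the mover loses at a terminal position; elsewhere, the mover wins exactly when some move hands the opponent an L position.
n=0: no move → L
n=1: reaches L-position 0 → W
n=2: only reaches 1(W), which is W → L
n=3: reaches L-position 2 → W
n=4: reaches L-position 2 → W
n=5: only reaches 4(W), which is W → L
n=6: reaches L-position 2 → W
n=7: only reaches 6(W), which is W → L
n=8: reaches L-position 7 → W
n=9: only reaches 3(W), 8(W), all W → L
n=10: reaches L-position 5 → W
n=11: only reaches 10(W), which is W → L
n=12: reaches L-position 11 → W
n=13: only reaches 12(W), which is W → L
n=14: reaches L-position 7 → W
n=15: reaches L-position 5 → W
n=16: only reaches 8(W), 15(W), all W → L
Reading off the rows marked L gives the requested list; there are 8 such values of n.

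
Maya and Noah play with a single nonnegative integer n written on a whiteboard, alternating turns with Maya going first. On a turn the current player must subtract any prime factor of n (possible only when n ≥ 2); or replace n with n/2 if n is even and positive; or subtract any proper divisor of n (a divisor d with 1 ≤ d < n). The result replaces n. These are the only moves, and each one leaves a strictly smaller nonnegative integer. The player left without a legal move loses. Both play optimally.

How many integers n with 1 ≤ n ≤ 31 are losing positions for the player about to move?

6

Compute win/loss labels from the base case upward. A position with no move is L. Any other position is W if it can reach an L in one move, else L.
n=0: no move → L
n=1: no move → L
n=2: →0(L), so W
n=3: →0(L), so W
n=4: →2(W), 3(W) — all W, so L
n=5: →0(L), so W
n=6: →4(L), so W
n=7: →0(L), so W
n=8: →4(L), so W
n=9: →6(W), 8(W) — all W, so L
n=10: →9(L), so W
n=11: →0(L), so W
n=12: →9(L), so W
n=13: →0(L), so W
n=14: →7(W), 12(W), 13(W) — all W, so L
n=15: →14(L), so W
n=16: →14(L), so W
n=17: →0(L), so W
n=18: →9(L), so W
n=19: →0(L), so W
n=20: →10(W), 15(W), 16(W), 18(W), 19(W) — all W, so L
n=21: →14(L), so W
n=22: →20(L), so W
n=23: →0(L), so W
n=24: →20(L), so W
n=25: →20(L), so W
n=26: →13(W), 24(W), 25(W) — all W, so L
n=27: →26(L), so W
n=28: →14(L), so W
n=29: →0(L), so W
n=30: →20(L), so W
n=31: →0(L), so W
L entries with 1 ≤ n ≤ 31 (n=0 is outside the asked range and is not counted): n = 1, 4, 9, 14, 20, 26; that makes 6.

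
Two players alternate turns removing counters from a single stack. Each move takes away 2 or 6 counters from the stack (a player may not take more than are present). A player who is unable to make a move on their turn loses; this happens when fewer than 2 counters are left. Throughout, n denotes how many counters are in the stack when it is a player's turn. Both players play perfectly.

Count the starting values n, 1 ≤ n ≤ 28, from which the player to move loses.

Label each position W (a win for the player to move) or L (a loss). A position with no legal move is L; any other position is W exactly when some move reaches an L, and L when every move reaches a W.
n=0: no move → L
n=1: no move → L
n=2: reaches L-position 0 → W
n=3: reaches L-position 1 → W
n=4: only reaches 2(W), which is W → L
n=5: only reaches 3(W), which is W → L
n=6: reaches L-position 4 → W
n=7: reaches L-position 5 → W
n=8: only reaches 6(W), 2(W), all W → L
n=9: only reaches 7(W), 3(W), all W → L
n=10: reaches L-position 8 → W
n=11: reaches L-position 9 → W
n=12: only reaches 10(W), 6(W), all W → L
n=13: only reaches 11(W), 7(W), all W → L
n=14: reaches L-position 12 → W
n=15: reaches L-position 13 → W
n=16: only reaches 14(W), 10(W), all W → L
n=17: only reaches 15(W), 11(W), all W → L
n=18: reaches L-position 16 → W
n=19: reaches L-position 17 → W
n=20: only reaches 18(W), 14(W), all W → L
n=21: only reaches 19(W), 15(W), all W → L
n=22: reaches L-position 20 → W
n=23: reaches L-position 21 → W
n=24: only reaches 22(W), 18(W), all W → L
n=25: only reaches 23(W), 19(W), all W → L
n=26: reaches L-position 24 → W
n=27: reaches L-position 25 → W
n=28: only reaches 26(W), 22(W), all W → L
L entries with 1 ≤ n ≤ 28 (n=0 is outside the asked range and is not counted): n = 1, 4, 5, 8, 9, 12, 13, 16, 17, 20, 21, 24, 25, 28; that makes 14.

14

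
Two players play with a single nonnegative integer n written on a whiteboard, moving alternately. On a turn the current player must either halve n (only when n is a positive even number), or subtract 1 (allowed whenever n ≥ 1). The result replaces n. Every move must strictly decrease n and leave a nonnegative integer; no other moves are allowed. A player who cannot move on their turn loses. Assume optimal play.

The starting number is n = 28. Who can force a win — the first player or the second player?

Positions with no move are L. A position that does have a move is losing for the player to move precisely when every available move leads to a winning position for the opponent. Fill in the labels:
n=0: no move → L
n=1: can move to 0, which is L ⇒ W
n=2: the only move is to 1(W), a W ⇒ L
n=3: can move to 2, which is L ⇒ W
n=4: can move to 2, which is L ⇒ W
n=5: the only move is to 4(W), a W ⇒ L
n=6: can move to 5, which is L ⇒ W
n=7: the only move is to 6(W), a W ⇒ L
n=8: can move to 7, which is L ⇒ W
n=9: the only move is to 8(W), a W ⇒ L
n=10: can move to 5, which is L ⇒ W
n=11: the only move is to 10(W), a W ⇒ L
n=12: can move to 11, which is L ⇒ W
n=13: the only move is to 12(W), a W ⇒ L
n=14: can move to 7, which is L ⇒ W
n=15: the only move is to 14(W), a W ⇒ L
n=16: can move to 15, which is L ⇒ W
n=17: the only move is to 16(W), a W ⇒ L
n=18: can move to 9, which is L ⇒ W
n=19: the only move is to 18(W), a W ⇒ L
n=20: can move to 19, which is L ⇒ W
n=21: the only move is to 20(W), a W ⇒ L
n=22: can move to 11, which is L ⇒ W
n=23: the only move is to 22(W), a W ⇒ L
n=24: can move to 23, which is L ⇒ W
n=25: the only move is to 24(W), a W ⇒ L
n=26: can move to 13, which is L ⇒ W
n=27: the only move is to 26(W), a W ⇒ L
n=28: can move to 27, which is L ⇒ W
From 28 the player to move can move to 27, reaching an L position.

The first player wins.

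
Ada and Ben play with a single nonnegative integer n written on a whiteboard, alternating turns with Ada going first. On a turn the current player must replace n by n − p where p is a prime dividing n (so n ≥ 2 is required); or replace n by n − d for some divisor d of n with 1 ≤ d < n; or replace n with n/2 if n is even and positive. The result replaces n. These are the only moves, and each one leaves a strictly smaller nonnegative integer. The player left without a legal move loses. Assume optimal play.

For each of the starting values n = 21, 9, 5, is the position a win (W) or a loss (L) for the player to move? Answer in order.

21: W, 9: L, 5: W

Build the W/L table. Terminal = L. A non-terminal position is W if it has a move to some L; otherwise it is L.
n=0: no move → L
n=1: no move → L
n=2: reaches L-position 0 → W
n=3: reaches L-position 0 → W
n=4: only reaches 2(W), 3(W), all W → L
n=5: reaches L-position 0 → W
n=6: reaches L-position 4 → W
n=7: reaches L-position 0 → W
n=8: reaches L-position 4 → W
n=9: only reaches 6(W), 8(W), all W → L
n=10: reaches L-position 9 → W
n=11: reaches L-position 0 → W
n=12: reaches L-position 9 → W
n=13: reaches L-position 0 → W
n=14: only reaches 7(W), 12(W), 13(W), all W → L
n=15: reaches L-position 14 → W
n=16: reaches L-position 14 → W
n=17: reaches L-position 0 → W
n=18: reaches L-position 9 → W
n=19: reaches L-position 0 → W
n=20: only reaches 10(W), 15(W), 16(W), 18(W), 19(W), all W → L
n=21: reaches L-position 14 → W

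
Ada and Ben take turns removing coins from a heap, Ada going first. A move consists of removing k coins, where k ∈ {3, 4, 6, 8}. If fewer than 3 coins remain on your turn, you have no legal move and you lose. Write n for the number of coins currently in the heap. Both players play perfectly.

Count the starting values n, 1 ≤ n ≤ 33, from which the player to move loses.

Work bottom-up. With no move the player to move loses. Otherwise the position is W if at least one move leads to an L position for the opponent, and L if every move leads to a W.
n=0: no move → L
n=1: no move → L
n=2: no move → L
n=3: →0(L), so W
n=4: →1(L), so W
n=5: →2(L), so W
n=6: →2(L), so W
n=7: →1(L), so W
n=8: →2(L), so W
n=9: →1(L), so W
n=10: →2(L), so W
n=11: →8(W), 7(W), 5(W), 3(W) — all W, so L
n=12: →9(W), 8(W), 6(W), 4(W) — all W, so L
n=13: →10(W), 9(W), 7(W), 5(W) — all W, so L
n=14: →11(L), so W
n=15: →12(L), so W
n=16: →13(L), so W
n=17: →13(L), so W
n=18: →12(L), so W
n=19: →13(L), so W
n=20: →12(L), so W
n=21: →13(L), so W
n=22: →19(W), 18(W), 16(W), 14(W) — all W, so L
n=23: →20(W), 19(W), 17(W), 15(W) — all W, so L
n=24: →21(W), 20(W), 18(W), 16(W) — all W, so L
n=25: →22(L), so W
n=26: →23(L), so W
n=27: →24(L), so W
n=28: →24(L), so W
n=29: →23(L), so W
n=30: →24(L), so W
n=31: →23(L), so W
n=32: →24(L), so W
n=33: →30(W), 29(W), 27(W), 25(W) — all W, so L
L entries with 1 ≤ n ≤ 33 (n=0 is outside the asked range and is not counted): n = 1, 2, 11, 12, 13, 22, 23, 24, 33; that makes 9.

9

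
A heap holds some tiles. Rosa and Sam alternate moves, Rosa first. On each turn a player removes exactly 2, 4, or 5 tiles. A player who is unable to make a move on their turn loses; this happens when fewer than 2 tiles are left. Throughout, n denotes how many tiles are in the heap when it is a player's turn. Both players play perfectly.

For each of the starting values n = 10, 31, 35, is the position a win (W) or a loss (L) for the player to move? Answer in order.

Classify positions by backward induction: terminal positions (no move available) are L. From any other position, the mover wins iff some move reaches an L.
n=0: no move → L
n=1: no move → L
n=2: →0(L), so W
n=3: →1(L), so W
n=4: →0(L), so W
n=5: →1(L), so W
n=6: →1(L), so W
n=7: →5(W), 3(W), 2(W) — all W, so L
n=8: →6(W), 4(W), 3(W) — all W, so L
n=9: →7(L), so W
n=10: →8(L), so W
n=11: →7(L), so W
n=12: →8(L), so W
n=13: →8(L), so W
n=14: →12(W), 10(W), 9(W) — all W, so L
n=15: →13(W), 11(W), 10(W) — all W, so L
n=16: →14(L), so W
n=17: →15(L), so W
n=18: →14(L), so W
n=19: →15(L), so W
n=20: →15(L), so W
n=21: →19(W), 17(W), 16(W) — all W, so L
n=22: →20(W), 18(W), 17(W) — all W, so L
n=23: →21(L), so W
n=24: →22(L), so W
n=25: →21(L), so W
n=26: →22(L), so W
n=27: →22(L), so W
n=28: →26(W), 24(W), 23(W) — all W, so L
n=29: →27(W), 25(W), 24(W) — all W, so L
n=30: →28(L), so W
n=31: →29(L), so W
n=32: →28(L), so W
n=33: →29(L), so W
n=34: →29(L), so W
n=35: →33(W), 31(W), 30(W) — all W, so L

10: W, 31: W, 35: L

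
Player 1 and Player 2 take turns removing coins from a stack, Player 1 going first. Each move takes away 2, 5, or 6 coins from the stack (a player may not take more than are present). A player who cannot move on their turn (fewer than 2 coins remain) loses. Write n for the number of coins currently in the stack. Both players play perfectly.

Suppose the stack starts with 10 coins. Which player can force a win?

Player 1 wins.

Build the W/L table. Terminal = L. A non-terminal position is W if it has a move to some L; otherwise it is L.
n=0: no move → L
n=1: no move → L
n=2: W (go to 0, an L position)
n=3: W (go to 1, an L position)
n=4: L (sole option 2(W) is W)
n=5: W (go to 0, an L position)
n=6: W (go to 4, an L position)
n=7: W (go to 1, an L position)
n=8: L (options 6(W), 3(W), 2(W) are all W)
n=9: W (go to 4, an L position)
n=10: W (go to 8, an L position)
The starting position 10 is W: Player 1 should remove 2, leaving 8, handing over an L position.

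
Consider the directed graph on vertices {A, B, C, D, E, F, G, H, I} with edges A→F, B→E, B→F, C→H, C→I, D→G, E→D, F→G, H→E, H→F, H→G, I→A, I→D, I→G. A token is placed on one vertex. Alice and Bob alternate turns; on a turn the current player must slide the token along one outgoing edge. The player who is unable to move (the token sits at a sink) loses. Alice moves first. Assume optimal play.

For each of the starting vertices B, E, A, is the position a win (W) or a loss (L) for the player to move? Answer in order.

B: W, E: L, A: L

Label each position W (a win for the player to move) or L (a loss). A position with no legal move is L; any other position is W exactly when some move reaches an L, and L when every move reaches a W.
Every edge goes from a vertex to one that appears earlier in the order G, F, D, A, E, B, H, I, C, so processing vertices in that order labels each vertex after all of its successors.
G: no outgoing edge → L
F: reaches L-position G → W
D: reaches L-position G → W
A: only reaches F(W), which is W → L
E: only reaches D(W), which is W → L
B: reaches L-position E → W
H: reaches L-position E → W
I: reaches L-position A → W
C: only reaches I(W), H(W), all W → L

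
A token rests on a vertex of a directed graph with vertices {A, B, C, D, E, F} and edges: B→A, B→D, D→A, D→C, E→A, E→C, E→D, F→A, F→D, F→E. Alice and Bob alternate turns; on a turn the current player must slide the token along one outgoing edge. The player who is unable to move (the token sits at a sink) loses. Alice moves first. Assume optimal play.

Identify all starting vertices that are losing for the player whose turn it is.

A, C

Build the W/L table. Terminal = L. A non-terminal position is W if it has a move to some L; otherwise it is L.
Every edge goes from a vertex to one that appears earlier in the order A, C, D, E, B, F, so processing vertices in that order labels each vertex after all of its successors.
A: no outgoing edge → L
C: no outgoing edge → L
D: W (go to C, an L position)
E: W (go to C, an L position)
B: W (go to A, an L position)
F: W (go to A, an L position)
The losing starting vertices are exactly the entries labelled L in this table (2 of them).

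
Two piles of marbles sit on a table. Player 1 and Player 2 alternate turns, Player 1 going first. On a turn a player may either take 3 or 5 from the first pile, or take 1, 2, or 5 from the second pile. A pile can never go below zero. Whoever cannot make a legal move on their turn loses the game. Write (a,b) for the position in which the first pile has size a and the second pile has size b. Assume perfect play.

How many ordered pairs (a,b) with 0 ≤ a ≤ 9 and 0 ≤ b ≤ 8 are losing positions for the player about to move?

30

Use the standard recursion: the mover loses at a terminal position; elsewhere, the mover wins exactly when some move hands the opponent an L position.
Every move lowers a or b (never raises either), so fill the grid row by row in increasing a, and left to right within a row: each cell's successors are then already labelled.
      b=0  b=1  b=2  b=3  b=4  b=5  b=6  b=7  b=8
a=0:    L    W    W    L    W    W    L    W    W
a=1:    L    W    W    L    W    W    L    W    W
a=2:    L    W    W    L    W    W    L    W    W
a=3:    W    L    W    W    L    W    W    L    W
a=4:    W    L    W    W    L    W    W    L    W
a=5:    W    L    W    W    L    W    W    L    W
a=6:    W    W    L    W    W    L    W    W    L
a=7:    W    W    L    W    W    L    W    W    L
a=8:    L    W    W    L    W    W    L    W    W
a=9:    L    W    W    L    W    W    L    W    W
Cells with no legal move (terminal, hence L): (0,0), (1,0), (2,0).
The remaining L cells, each justified by listing all of its moves:
(0,3): only reaches (0,2)(W), (0,1)(W), all W → L
(0,6): only reaches (0,5)(W), (0,4)(W), (0,1)(W), all W → L
(1,3): only reaches (1,2)(W), (1,1)(W), all W → L
(1,6): only reaches (1,5)(W), (1,4)(W), (1,1)(W), all W → L
(2,3): only reaches (2,2)(W), (2,1)(W), all W → L
(2,6): only reaches (2,5)(W), (2,4)(W), (2,1)(W), all W → L
(3,1): only reaches (0,1)(W), (3,0)(W), all W → L
(3,4): only reaches (0,4)(W), (3,3)(W), (3,2)(W), all W → L
(3,7): only reaches (0,7)(W), (3,6)(W), (3,5)(W), (3,2)(W), all W → L
(4,1): only reaches (1,1)(W), (4,0)(W), all W → L
(4,4): only reaches (1,4)(W), (4,3)(W), (4,2)(W), all W → L
(4,7): only reaches (1,7)(W), (4,6)(W), (4,5)(W), (4,2)(W), all W → L
(5,1): only reaches (2,1)(W), (0,1)(W), (5,0)(W), all W → L
(5,4): only reaches (2,4)(W), (0,4)(W), (5,3)(W), (5,2)(W), all W → L
(5,7): only reaches (2,7)(W), (0,7)(W), (5,6)(W), (5,5)(W), (5,2)(W), all W → L
(6,2): only reaches (3,2)(W), (1,2)(W), (6,1)(W), (6,0)(W), all W → L
(6,5): only reaches (3,5)(W), (1,5)(W), (6,4)(W), (6,3)(W), (6,0)(W), all W → L
(6,8): only reaches (3,8)(W), (1,8)(W), (6,7)(W), (6,6)(W), (6,3)(W), all W → L
(7,2): only reaches (4,2)(W), (2,2)(W), (7,1)(W), (7,0)(W), all W → L
(7,5): only reaches (4,5)(W), (2,5)(W), (7,4)(W), (7,3)(W), (7,0)(W), all W → L
(7,8): only reaches (4,8)(W), (2,8)(W), (7,7)(W), (7,6)(W), (7,3)(W), all W → L
(8,0): only reaches (5,0)(W), (3,0)(W), all W → L
(8,3): only reaches (5,3)(W), (3,3)(W), (8,2)(W), (8,1)(W), all W → L
(8,6): only reaches (5,6)(W), (3,6)(W), (8,5)(W), (8,4)(W), (8,1)(W), all W → L
(9,0): only reaches (6,0)(W), (4,0)(W), all W → L
(9,3): only reaches (6,3)(W), (4,3)(W), (9,2)(W), (9,1)(W), all W → L
(9,6): only reaches (6,6)(W), (4,6)(W), (9,5)(W), (9,4)(W), (9,1)(W), all W → L
Every other cell has at least one move into one of the L cells above, so it is W.
L cells per row: a=0: 3, a=1: 3, a=2: 3, a=3: 3, a=4: 3, a=5: 3, a=6: 3, a=7: 3, a=8: 3, a=9: 3; total 30.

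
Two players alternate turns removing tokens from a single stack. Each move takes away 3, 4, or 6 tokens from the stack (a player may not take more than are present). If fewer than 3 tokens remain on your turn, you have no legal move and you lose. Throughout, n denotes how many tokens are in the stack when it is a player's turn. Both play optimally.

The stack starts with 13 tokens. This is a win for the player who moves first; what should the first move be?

Work bottom-up. With no move the player to move loses. Otherwise the position is W if at least one move leads to an L position for the opponent, and L if every move leads to a W.
n=0: no move → L
n=1: no move → L
n=2: no move → L
n=3: W (go to 0, an L position)
n=4: W (go to 1, an L position)
n=5: W (go to 2, an L position)
n=6: W (go to 2, an L position)
n=7: W (go to 1, an L position)
n=8: W (go to 2, an L position)
n=9: L (options 6(W), 5(W), 3(W) are all W)
n=10: L (options 7(W), 6(W), 4(W) are all W)
n=11: L (options 8(W), 7(W), 5(W) are all W)
n=12: W (go to 9, an L position)
n=13: W (go to 10, an L position)
From 13, the L positions reachable in one move are: 10, 9. Any move reaching one of these is winning.

Remove 3, leaving 10.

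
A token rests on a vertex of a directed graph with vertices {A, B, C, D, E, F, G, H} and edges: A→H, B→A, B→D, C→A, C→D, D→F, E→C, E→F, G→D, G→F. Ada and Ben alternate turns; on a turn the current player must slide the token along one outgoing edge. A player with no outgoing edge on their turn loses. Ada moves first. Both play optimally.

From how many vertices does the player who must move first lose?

4

Use the standard recursion: the mover loses at a terminal position; elsewhere, the mover wins exactly when some move hands the opponent an L position.
Every edge goes from a vertex to one that appears earlier in the order F, H, A, D, B, G, C, E, so processing vertices in that order labels each vertex after all of its successors.
F: no outgoing edge → L
H: no outgoing edge → L
A: W (go to H, an L position)
D: W (go to F, an L position)
B: L (options D(W), A(W) are all W)
G: W (go to F, an L position)
C: L (options D(W), A(W) are all W)
E: W (go to C, an L position)
The L vertices are B, C, F, H; that is 4 in all.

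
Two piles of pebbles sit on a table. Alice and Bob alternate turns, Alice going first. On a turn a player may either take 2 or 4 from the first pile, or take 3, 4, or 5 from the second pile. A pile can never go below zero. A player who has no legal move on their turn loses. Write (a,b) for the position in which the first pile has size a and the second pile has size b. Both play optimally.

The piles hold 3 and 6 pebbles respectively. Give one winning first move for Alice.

Work bottom-up. With no move the player to move loses. Otherwise the position is W if at least one move leads to an L position for the opponent, and L if every move leads to a W.
No move ever increases a pile, so every position that can arise here has a ≤ 3 and b ≤ 6; it is enough to label the cells with 0 ≤ a ≤ 3 and 0 ≤ b ≤ 6.
Every move lowers a or b (never raises either), so fill the grid row by row in increasing a, and left to right within a row: each cell's successors are then already labelled.
      b=0  b=1  b=2  b=3  b=4  b=5  b=6
a=0:    L    L    L    W    W    W    W
a=1:    L    L    L    W    W    W    W
a=2:    W    W    W    L    L    L    W
a=3:    W    W    W    L    L    L    W
Cells with no legal move (terminal, hence L): (0,0), (0,1), (0,2), (1,0), (1,1), (1,2).
The remaining L cells, each justified by listing all of its moves:
(2,3): L (options (0,3)(W), (2,0)(W) are all W)
(2,4): L (options (0,4)(W), (2,1)(W), (2,0)(W) are all W)
(2,5): L (options (0,5)(W), (2,2)(W), (2,1)(W), (2,0)(W) are all W)
(3,3): L (options (1,3)(W), (3,0)(W) are all W)
(3,4): L (options (1,4)(W), (3,1)(W), (3,0)(W) are all W)
(3,5): L (options (1,5)(W), (3,2)(W), (3,1)(W), (3,0)(W) are all W)
Every other cell has at least one move into one of the L cells above, so it is W.
From (3,6), the L positions reachable in one move are: (3,3).

Move to (3,3).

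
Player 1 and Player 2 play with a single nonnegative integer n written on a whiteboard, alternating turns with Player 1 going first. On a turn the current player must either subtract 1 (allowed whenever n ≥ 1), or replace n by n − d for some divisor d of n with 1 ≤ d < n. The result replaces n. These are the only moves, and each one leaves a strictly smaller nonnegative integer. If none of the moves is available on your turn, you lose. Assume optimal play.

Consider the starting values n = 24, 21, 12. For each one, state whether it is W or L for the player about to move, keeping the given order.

Work bottom-up. With no move the player to move loses. Otherwise the position is W if at least one move leads to an L position for the opponent, and L if every move leads to a W.
n=0: no move → L
n=1: W (go to 0, an L position)
n=2: L (sole option 1(W) is W)
n=3: W (go to 2, an L position)
n=4: W (go to 2, an L position)
n=5: L (sole option 4(W) is W)
n=6: W (go to 5, an L position)
n=7: L (sole option 6(W) is W)
n=8: W (go to 7, an L position)
n=9: L (options 6(W), 8(W) are all W)
n=10: W (go to 5, an L position)
n=11: L (sole option 10(W) is W)
n=12: W (go to 9, an L position)
n=13: L (sole option 12(W) is W)
n=14: W (go to 7, an L position)
n=15: L (options 10(W), 12(W), 14(W) are all W)
n=16: W (go to 15, an L position)
n=17: L (sole option 16(W) is W)
n=18: W (go to 9, an L position)
n=19: L (sole option 18(W) is W)
n=20: W (go to 15, an L position)
n=21: L (options 14(W), 18(W), 20(W) are all W)
n=22: W (go to 11, an L position)
n=23: L (sole option 22(W) is W)
n=24: W (go to 21, an L position)

24: W, 21: L, 12: W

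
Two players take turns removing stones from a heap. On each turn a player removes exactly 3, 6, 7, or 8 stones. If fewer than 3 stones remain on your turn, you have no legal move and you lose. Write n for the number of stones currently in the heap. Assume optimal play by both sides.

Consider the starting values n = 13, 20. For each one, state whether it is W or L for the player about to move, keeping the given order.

13: L, 20: W

Label each position W (a win for the player to move) or L (a loss). A position with no legal move is L; any other position is W exactly when some move reaches an L, and L when every move reaches a W.
n=0: no move → L
n=1: no move → L
n=2: no move → L
n=3: can move to 0, which is L ⇒ W
n=4: can move to 1, which is L ⇒ W
n=5: can move to 2, which is L ⇒ W
n=6: can move to 0, which is L ⇒ W
n=7: can move to 1, which is L ⇒ W
n=8: can move to 2, which is L ⇒ W
n=9: can move to 2, which is L ⇒ W
n=10: can move to 2, which is L ⇒ W
n=11: moves to 8(W), 5(W), 4(W), 3(W); every one is W ⇒ L
n=12: moves to 9(W), 6(W), 5(W), 4(W); every one is W ⇒ L
n=13: moves to 10(W), 7(W), 6(W), 5(W); every one is W ⇒ L
n=14: can move to 11, which is L ⇒ W
n=15: can move to 12, which is L ⇒ W
n=16: can move to 13, which is L ⇒ W
n=17: can move to 11, which is L ⇒ W
n=18: can move to 12, which is L ⇒ W
n=19: can move to 13, which is L ⇒ W
n=20: can move to 13, which is L ⇒ W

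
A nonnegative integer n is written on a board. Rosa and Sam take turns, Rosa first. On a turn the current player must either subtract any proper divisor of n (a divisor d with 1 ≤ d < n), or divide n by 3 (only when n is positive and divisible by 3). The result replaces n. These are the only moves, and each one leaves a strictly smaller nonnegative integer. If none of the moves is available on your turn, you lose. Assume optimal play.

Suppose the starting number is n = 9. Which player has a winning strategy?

Build the W/L table. Terminal = L. A non-terminal position is W if it has a move to some L; otherwise it is L.
n=0: no move → L
n=1: no move → L
n=2: W (go to 1, an L position)
n=3: W (go to 1, an L position)
n=4: L (options 2(W), 3(W) are all W)
n=5: W (go to 4, an L position)
n=6: W (go to 4, an L position)
n=7: L (sole option 6(W) is W)
n=8: W (go to 4, an L position)
n=9: L (options 3(W), 6(W), 8(W) are all W)
The starting position 9 is L: whatever Rosa does, the opponent receives a W position.

Sam wins.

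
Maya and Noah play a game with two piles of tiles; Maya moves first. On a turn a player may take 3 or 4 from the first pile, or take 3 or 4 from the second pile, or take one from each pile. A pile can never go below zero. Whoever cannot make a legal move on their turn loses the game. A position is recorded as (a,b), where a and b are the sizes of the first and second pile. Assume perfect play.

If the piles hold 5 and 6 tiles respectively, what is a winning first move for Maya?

Move to (1,6).

Use the standard recursion: the mover loses at a terminal position; elsewhere, the mover wins exactly when some move hands the opponent an L position.
No move ever increases a pile, so every position that can arise here has a ≤ 5 and b ≤ 6; it is enough to label the cells with 0 ≤ a ≤ 5 and 0 ≤ b ≤ 6.
Every move lowers a or b (never raises either), so fill the grid row by row in increasing a, and left to right within a row: each cell's successors are then already labelled.
      b=0  b=1  b=2  b=3  b=4  b=5  b=6
a=0:    L    L    L    W    W    W    W
a=1:    L    W    W    W    W    L    L
a=2:    L    W    L    W    W    W    W
a=3:    W    W    W    W    L    L    L
a=4:    W    W    W    L    L    W    W
a=5:    W    L    W    L    W    W    W
Cells with no legal move (terminal, hence L): (0,0), (0,1), (0,2), (1,0), (2,0).
The remaining L cells, each justified by listing all of its moves:
(1,5): L (options (1,2)(W), (1,1)(W), (0,4)(W) are all W)
(1,6): L (options (1,3)(W), (1,2)(W), (0,5)(W) are all W)
(2,2): L (sole option (1,1)(W) is W)
(3,4): L (options (0,4)(W), (3,1)(W), (3,0)(W), (2,3)(W) are all W)
(3,5): L (options (0,5)(W), (3,2)(W), (3,1)(W), (2,4)(W) are all W)
(3,6): L (options (0,6)(W), (3,3)(W), (3,2)(W), (2,5)(W) are all W)
(4,3): L (options (1,3)(W), (0,3)(W), (4,0)(W), (3,2)(W) are all W)
(4,4): L (options (1,4)(W), (0,4)(W), (4,1)(W), (4,0)(W), (3,3)(W) are all W)
(5,1): L (options (2,1)(W), (1,1)(W), (4,0)(W) are all W)
(5,3): L (options (2,3)(W), (1,3)(W), (5,0)(W), (4,2)(W) are all W)
Every other cell has at least one move into one of the L cells above, so it is W.
From (5,6), the L positions reachable in one move are: (1,6), (5,3). Any move reaching one of these is winning.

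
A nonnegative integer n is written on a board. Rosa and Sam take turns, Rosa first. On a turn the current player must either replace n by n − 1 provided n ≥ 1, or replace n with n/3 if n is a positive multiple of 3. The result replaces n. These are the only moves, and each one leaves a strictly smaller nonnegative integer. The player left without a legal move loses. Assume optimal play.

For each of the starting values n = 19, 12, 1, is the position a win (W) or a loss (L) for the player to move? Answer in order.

19: L, 12: W, 1: W

Build the W/L table. Terminal = L. A non-terminal position is W if it has a move to some L; otherwise it is L.
n=0: no move → L
n=1: reaches L-position 0 → W
n=2: only reaches 1(W), which is W → L
n=3: reaches L-position 2 → W
n=4: only reaches 3(W), which is W → L
n=5: reaches L-position 4 → W
n=6: reaches L-position 2 → W
n=7: only reaches 6(W), which is W → L
n=8: reaches L-position 7 → W
n=9: only reaches 3(W), 8(W), all W → L
n=10: reaches L-position 9 → W
n=11: only reaches 10(W), which is W → L
n=12: reaches L-position 4 → W
n=13: only reaches 12(W), which is W → L
n=14: reaches L-position 13 → W
n=15: only reaches 5(W), 14(W), all W → L
n=16: reaches L-position 15 → W
n=17: only reaches 16(W), which is W → L
n=18: reaches L-position 17 → W
n=19: only reaches 18(W), which is W → L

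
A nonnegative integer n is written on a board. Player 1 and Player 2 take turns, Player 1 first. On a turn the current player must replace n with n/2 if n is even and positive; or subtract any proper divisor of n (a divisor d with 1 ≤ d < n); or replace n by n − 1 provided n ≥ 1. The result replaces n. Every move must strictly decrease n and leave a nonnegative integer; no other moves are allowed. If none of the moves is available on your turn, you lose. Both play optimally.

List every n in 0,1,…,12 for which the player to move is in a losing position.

0, 2, 5, 7, 9, 11

Positions with no move are L. A position that does have a move is losing for the player to move precisely when every available move leads to a winning position for the opponent. Fill in the labels:
n=0: no move → L
n=1: reaches L-position 0 → W
n=2: only reaches 1(W), which is W → L
n=3: reaches L-position 2 → W
n=4: reaches L-position 2 → W
n=5: only reaches 4(W), which is W → L
n=6: reaches L-position 5 → W
n=7: only reaches 6(W), which is W → L
n=8: reaches L-position 7 → W
n=9: only reaches 6(W), 8(W), all W → L
n=10: reaches L-position 5 → W
n=11: only reaches 10(W), which is W → L
n=12: reaches L-position 9 → W
The losing starting values of n are exactly the entries labelled L in this table (6 of them).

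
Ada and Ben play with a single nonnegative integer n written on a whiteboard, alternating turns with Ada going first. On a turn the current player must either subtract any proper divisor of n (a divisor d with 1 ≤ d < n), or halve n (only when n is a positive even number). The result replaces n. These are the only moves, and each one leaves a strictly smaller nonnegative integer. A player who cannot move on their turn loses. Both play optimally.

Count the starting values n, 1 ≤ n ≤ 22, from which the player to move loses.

11

Build the W/L table. Terminal = L. A non-terminal position is W if it has a move to some L; otherwise it is L.
n=0: no move → L
n=1: no move → L
n=2: →1(L), so W
n=3: →2(W) only, which is W, so L
n=4: →3(L), so W
n=5: →4(W) only, which is W, so L
n=6: →3(L), so W
n=7: →6(W) only, which is W, so L
n=8: →7(L), so W
n=9: →6(W), 8(W) — all W, so L
n=10: →5(L), so W
n=11: →10(W) only, which is W, so L
n=12: →9(L), so W
n=13: →12(W) only, which is W, so L
n=14: →7(L), so W
n=15: →10(W), 12(W), 14(W) — all W, so L
n=16: →15(L), so W
n=17: →16(W) only, which is W, so L
n=18: →9(L), so W
n=19: →18(W) only, which is W, so L
n=20: →15(L), so W
n=21: →14(W), 18(W), 20(W) — all W, so L
n=22: →11(L), so W
L entries with 1 ≤ n ≤ 22 (n=0 is outside the asked range and is not counted): n = 1, 3, 5, 7, 9, 11, 13, 15, 17, 19, 21; that makes 11.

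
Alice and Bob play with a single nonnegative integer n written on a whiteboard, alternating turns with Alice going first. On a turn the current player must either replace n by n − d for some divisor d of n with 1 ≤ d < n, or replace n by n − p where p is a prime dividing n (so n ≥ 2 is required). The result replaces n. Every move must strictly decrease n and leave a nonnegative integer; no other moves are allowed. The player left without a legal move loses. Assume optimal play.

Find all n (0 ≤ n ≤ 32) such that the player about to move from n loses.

Work bottom-up. With no move the player to move loses. Otherwise the position is W if at least one move leads to an L position for the opponent, and L if every move leads to a W.
n=0: no move → L
n=1: no move → L
n=2: →0(L), so W
n=3: →0(L), so W
n=4: →2(W), 3(W) — all W, so L
n=5: →0(L), so W
n=6: →4(L), so W
n=7: →0(L), so W
n=8: →4(L), so W
n=9: →6(W), 8(W) — all W, so L
n=10: →9(L), so W
n=11: →0(L), so W
n=12: →9(L), so W
n=13: →0(L), so W
n=14: →7(W), 12(W), 13(W) — all W, so L
n=15: →14(L), so W
n=16: →14(L), so W
n=17: →0(L), so W
n=18: →9(L), so W
n=19: →0(L), so W
n=20: →10(W), 15(W), 16(W), 18(W), 19(W) — all W, so L
n=21: →14(L), so W
n=22: →20(L), so W
n=23: →0(L), so W
n=24: →20(L), so W
n=25: →20(L), so W
n=26: →13(W), 24(W), 25(W) — all W, so L
n=27: →26(L), so W
n=28: →14(L), so W
n=29: →0(L), so W
n=30: →20(L), so W
n=31: →0(L), so W
n=32: →16(W), 24(W), 28(W), 30(W), 31(W) — all W, so L
Reading off the rows marked L gives the requested list; there are 8 such values of n.

0, 1, 4, 9, 14, 20, 26, 32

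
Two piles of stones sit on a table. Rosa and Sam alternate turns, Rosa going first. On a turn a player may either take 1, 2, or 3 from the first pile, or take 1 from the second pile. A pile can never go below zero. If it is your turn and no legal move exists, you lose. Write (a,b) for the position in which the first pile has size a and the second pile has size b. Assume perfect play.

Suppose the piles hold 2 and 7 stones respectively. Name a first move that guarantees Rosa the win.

Move to (1,7).

Classify positions by backward induction: terminal positions (no move available) are L. From any other position, the mover wins iff some move reaches an L.
No move ever increases a pile, so every position that can arise here has a ≤ 2 and b ≤ 7; it is enough to label the cells with 0 ≤ a ≤ 2 and 0 ≤ b ≤ 7.
Every move lowers a or b (never raises either), so fill the grid row by row in increasing a, and left to right within a row: each cell's successors are then already labelled.
      b=0  b=1  b=2  b=3  b=4  b=5  b=6  b=7
a=0:    L    W    L    W    L    W    L    W
a=1:    W    L    W    L    W    L    W    L
a=2:    W    W    W    W    W    W    W    W
Cells with no legal move (terminal, hence L): (0,0).
The remaining L cells, each justified by listing all of its moves:
(0,2): →(0,1)(W) only, which is W, so L
(0,4): →(0,3)(W) only, which is W, so L
(0,6): →(0,5)(W) only, which is W, so L
(1,1): →(0,1)(W), (1,0)(W) — all W, so L
(1,3): →(0,3)(W), (1,2)(W) — all W, so L
(1,5): →(0,5)(W), (1,4)(W) — all W, so L
(1,7): →(0,7)(W), (1,6)(W) — all W, so L
Every other cell has at least one move into one of the L cells above, so it is W.
From (2,7), the L positions reachable in one move are: (1,7).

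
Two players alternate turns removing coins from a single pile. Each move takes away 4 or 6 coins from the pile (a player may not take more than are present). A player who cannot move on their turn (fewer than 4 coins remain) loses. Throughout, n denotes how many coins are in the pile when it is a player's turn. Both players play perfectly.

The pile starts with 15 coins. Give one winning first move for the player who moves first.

Remove 4, leaving 11.

Label each position W (a win for the player to move) or L (a loss). A position with no legal move is L; any other position is W exactly when some move reaches an L, and L when every move reaches a W.
n=0: no move → L
n=1: no move → L
n=2: no move → L
n=3: no move → L
n=4: →0(L), so W
n=5: →1(L), so W
n=6: →2(L), so W
n=7: →3(L), so W
n=8: →2(L), so W
n=9: →3(L), so W
n=10: →6(W), 4(W) — all W, so L
n=11: →7(W), 5(W) — all W, so L
n=12: →8(W), 6(W) — all W, so L
n=13: →9(W), 7(W) — all W, so L
n=14: →10(L), so W
n=15: →11(L), so W
From 15, the L positions reachable in one move are: 11.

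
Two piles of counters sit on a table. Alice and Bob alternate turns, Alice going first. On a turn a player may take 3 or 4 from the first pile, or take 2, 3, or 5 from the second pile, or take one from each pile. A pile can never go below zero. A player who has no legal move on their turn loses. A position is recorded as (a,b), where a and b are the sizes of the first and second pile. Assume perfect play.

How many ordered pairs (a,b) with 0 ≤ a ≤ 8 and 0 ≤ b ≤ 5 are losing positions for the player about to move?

Work bottom-up. With no move the player to move loses. Otherwise the position is W if at least one move leads to an L position for the opponent, and L if every move leads to a W.
Every move lowers a or b (never raises either), so fill the grid row by row in increasing a, and left to right within a row: each cell's successors are then already labelled.
      b=0  b=1  b=2  b=3  b=4  b=5
a=0:    L    L    W    W    W    W
a=1:    L    W    W    W    L    W
a=2:    L    W    W    W    L    W
a=3:    W    W    L    L    W    W
a=4:    W    W    L    W    W    W
a=5:    W    L    L    W    W    W
a=6:    W    L    W    W    W    L
a=7:    L    L    W    W    W    W
a=8:    L    W    W    W    L    W
Cells with no legal move (terminal, hence L): (0,0), (0,1), (1,0), (2,0).
The remaining L cells, each justified by listing all of its moves:
(1,4): L (options (1,2)(W), (1,1)(W), (0,3)(W) are all W)
(2,4): L (options (2,2)(W), (2,1)(W), (1,3)(W) are all W)
(3,2): L (options (0,2)(W), (3,0)(W), (2,1)(W) are all W)
(3,3): L (options (0,3)(W), (3,1)(W), (3,0)(W), (2,2)(W) are all W)
(4,2): L (options (1,2)(W), (0,2)(W), (4,0)(W), (3,1)(W) are all W)
(5,1): L (options (2,1)(W), (1,1)(W), (4,0)(W) are all W)
(5,2): L (options (2,2)(W), (1,2)(W), (5,0)(W), (4,1)(W) are all W)
(6,1): L (options (3,1)(W), (2,1)(W), (5,0)(W) are all W)
(6,5): L (options (3,5)(W), (2,5)(W), (6,3)(W), (6,2)(W), (6,0)(W), (5,4)(W) are all W)
(7,0): L (options (4,0)(W), (3,0)(W) are all W)
(7,1): L (options (4,1)(W), (3,1)(W), (6,0)(W) are all W)
(8,0): L (options (5,0)(W), (4,0)(W) are all W)
(8,4): L (options (5,4)(W), (4,4)(W), (8,2)(W), (8,1)(W), (7,3)(W) are all W)
Every other cell has at least one move into one of the L cells above, so it is W.
L cells per row: a=0: 2, a=1: 2, a=2: 2, a=3: 2, a=4: 1, a=5: 2, a=6: 2, a=7: 2, a=8: 2; total 17.

17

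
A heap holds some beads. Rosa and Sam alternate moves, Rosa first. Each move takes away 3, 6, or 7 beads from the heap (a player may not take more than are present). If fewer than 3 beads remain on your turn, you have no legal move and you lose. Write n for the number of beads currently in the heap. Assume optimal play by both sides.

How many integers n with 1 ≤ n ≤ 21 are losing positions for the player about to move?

Compute win/loss labels from the base case upward. A position with no move is L. Any other position is W if it can reach an L in one move, else L.
n=0: no move → L
n=1: no move → L
n=2: no move → L
n=3: W (go to 0, an L position)
n=4: W (go to 1, an L position)
n=5: W (go to 2, an L position)
n=6: W (go to 0, an L position)
n=7: W (go to 1, an L position)
n=8: W (go to 2, an L position)
n=9: W (go to 2, an L position)
n=10: L (options 7(W), 4(W), 3(W) are all W)
n=11: L (options 8(W), 5(W), 4(W) are all W)
n=12: L (options 9(W), 6(W), 5(W) are all W)
n=13: W (go to 10, an L position)
n=14: W (go to 11, an L position)
n=15: W (go to 12, an L position)
n=16: W (go to 10, an L position)
n=17: W (go to 11, an L position)
n=18: W (go to 12, an L position)
n=19: W (go to 12, an L position)
n=20: L (options 17(W), 14(W), 13(W) are all W)
n=21: L (options 18(W), 15(W), 14(W) are all W)
L entries with 1 ≤ n ≤ 21 (n=0 is outside the asked range and is not counted): n = 1, 2, 10, 11, 12, 20, 21; that makes 7.

7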